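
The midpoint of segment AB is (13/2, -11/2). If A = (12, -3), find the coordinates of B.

Using the midpoint formula: M = ((x1 + x2)/2, (y1 + y2)/2)
We know M = (13/2, -11/2) and A = (12, -3)
For x: 13/2 = (12 + x2)/2, so x2 = 2*13/2 - 12 = 1
For y: -11/2 = (-3 + y2)/2, so y2 = 2*-11/2 - -3 = -8
B = (1, -8)

(1, -8)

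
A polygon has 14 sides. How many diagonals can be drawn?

Total line segments between 14 vertices = C(14,2) = 91.
Subtract the 14 sides: 91 - 14 = 77 diagonals.

77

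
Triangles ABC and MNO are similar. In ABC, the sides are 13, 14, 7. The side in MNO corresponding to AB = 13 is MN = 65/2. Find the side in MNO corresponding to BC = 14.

Similar triangles have proportional sides. Setting up the proportion:
MN / AB = NO / BC
65/2 / 13 = NO / 14
NO = 14 * 65/2 / 13 = 35.

35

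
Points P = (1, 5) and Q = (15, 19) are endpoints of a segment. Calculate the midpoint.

M = ((x₁ + x₂)/2, (y₁ + y₂)/2)
= ((1 + 15)/2, (5 + 19)/2)
= (16/2, 24/2) = (8, 12)

(8, 12)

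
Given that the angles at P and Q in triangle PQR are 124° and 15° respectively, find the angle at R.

angle R = 180 - 124 - 15 = 41 degrees.

41 degrees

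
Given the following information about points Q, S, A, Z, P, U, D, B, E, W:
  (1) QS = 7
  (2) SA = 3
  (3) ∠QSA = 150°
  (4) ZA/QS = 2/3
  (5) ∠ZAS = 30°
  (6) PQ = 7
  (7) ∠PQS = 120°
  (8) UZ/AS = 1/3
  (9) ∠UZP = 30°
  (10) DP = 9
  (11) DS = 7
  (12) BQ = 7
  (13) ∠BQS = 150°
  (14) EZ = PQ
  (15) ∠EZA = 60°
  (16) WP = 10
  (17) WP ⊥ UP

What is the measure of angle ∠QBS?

Step 1: By the law of cosines on triangle BQS: BS² = 7² + 7² − 2·7·7·cos(150°) = 182.87, so BS ≈ 13.52.
Step 2: By the inverse law of cosines on triangle QBS: cos(∠QBS) = (7² + 13.52² − 7²) / (2·7·13.52) = 182.87/189.32 = 0.9659, so ∠QBS = 15°.

Therefore, the measure of angle ∠QBS = 15°.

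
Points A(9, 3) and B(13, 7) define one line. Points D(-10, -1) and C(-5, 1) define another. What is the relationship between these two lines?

Slope of line 1: m1 = (7 - 3)/(13 - 9) = 4/4 = 1
Slope of line 2: m2 = (1 - -1)/(-5 - -10) = 2/5 = 2/5
m1 != m2 and m1*m2 = 2/5 != -1. Neither.

Neither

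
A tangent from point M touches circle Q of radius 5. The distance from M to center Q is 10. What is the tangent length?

The tangent, radius, and line from the external point to the center form a right triangle.
The right angle is where the tangent meets the radius.
By the Pythagorean theorem: tangent² + 5² = 10²
tangent² = 100 - 25 = 75
tangent = 5*sqrt(3)

5*sqrt(3)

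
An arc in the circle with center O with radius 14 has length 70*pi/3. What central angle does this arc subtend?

The full circumference is 2πr = 28*pi.
The arc is 70*pi/3 / 28*pi = 5/6 of the full circle.
So the central angle = 5/6 × 360° = 300°.

300°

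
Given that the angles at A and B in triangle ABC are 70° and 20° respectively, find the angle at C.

By the triangle angle sum property, the three interior angles of any triangle add up to 180°.
We know angle A = 70° and angle B = 20°, so their sum is 90°.
Therefore angle C = 180° - 90° = 90°.

90 degrees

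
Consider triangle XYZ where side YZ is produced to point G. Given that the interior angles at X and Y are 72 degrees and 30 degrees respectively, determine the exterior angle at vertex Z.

The interior angle at Z is 180 - 72 - 30 = 78 degrees.
The exterior angle and interior angle at Z are supplementary:
Exterior angle = 180 - 78 = 102 degrees.

102 degrees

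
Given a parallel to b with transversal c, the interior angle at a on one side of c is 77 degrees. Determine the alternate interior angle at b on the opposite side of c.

Alternate interior angles are equal: 77 degrees.

77 degrees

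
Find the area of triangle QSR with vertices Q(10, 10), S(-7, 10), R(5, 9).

Using the Shoelace formula for a triangle:
Area = (1/2)|x0(y1 - y2) + x1(y2 - y0) + x2(y0 - y1)|
Area = (1/2)|10(10 - 9) + -7(9 - 10) + 5(10 - 10)|
Area = (1/2)|10 + 7 + 0|
Area = (1/2)|17|
Area = (1/2)(17)
Area = 17/2

17/2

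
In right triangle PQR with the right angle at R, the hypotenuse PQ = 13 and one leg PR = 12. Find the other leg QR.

Rearranging the Pythagorean theorem to solve for the unknown leg:
leg^2 = hypotenuse^2 - known_leg^2 = 169 - 144 = 25
leg = sqrt(25) = 5.

5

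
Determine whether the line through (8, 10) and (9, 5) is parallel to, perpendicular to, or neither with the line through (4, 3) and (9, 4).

Slope of line 1: m1 = (5 - 10)/(9 - 8) = -5/1 = -5
Slope of line 2: m2 = (4 - 3)/(9 - 4) = 1/5 = 1/5
m1 * m2 = (-5) * (1/5) = -1 = -1, so the lines are perpendicular.

Perpendicular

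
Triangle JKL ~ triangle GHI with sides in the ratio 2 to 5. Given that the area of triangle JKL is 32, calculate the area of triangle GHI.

For similar figures, the area ratio equals the square of the side ratio.
Side ratio (JKL to GHI) = 2:5, so area ratio = 2^2:5^2 = 4:25.
If the area of JKL is 32, then the area of GHI = 32 * (25/4) = 200.

200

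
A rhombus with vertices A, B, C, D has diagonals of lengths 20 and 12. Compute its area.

The diagonals of a rhombus divide it into four right triangles.
Each triangle has legs 20/ 2 = 10 and 12/2 = 6, so each has area (1/2)*10*6 = 30.
Four such triangles give total area = (d1 * d2) / 2 = 120.

120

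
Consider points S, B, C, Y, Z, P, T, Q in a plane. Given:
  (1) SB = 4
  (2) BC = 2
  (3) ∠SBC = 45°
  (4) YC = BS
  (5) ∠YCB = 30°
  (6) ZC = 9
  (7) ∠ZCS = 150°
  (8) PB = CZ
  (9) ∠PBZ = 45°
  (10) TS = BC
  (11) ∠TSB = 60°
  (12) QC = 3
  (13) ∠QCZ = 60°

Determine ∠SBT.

From the given relations: TS = BC = 2.
Step 1: By the law of cosines on triangle BST: BT² = 4² + 2² − 2·4·2·cos(60°) = 12, so BT = 2·√3.
Step 2: By the inverse law of cosines on triangle SBT: cos(∠SBT) = (4² + (2·√3)² − 2²) / (2·4·2·√3) = 24/27.71 = 0.866, so ∠SBT = 30°.

Therefore, the measure of angle ∠SBT = 30°.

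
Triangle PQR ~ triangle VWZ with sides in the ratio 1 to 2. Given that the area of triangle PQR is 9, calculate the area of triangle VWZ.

Area ratio = (1/2)^2 = 1/4. Area of VWZ = 9 * 4/1 = 36.

36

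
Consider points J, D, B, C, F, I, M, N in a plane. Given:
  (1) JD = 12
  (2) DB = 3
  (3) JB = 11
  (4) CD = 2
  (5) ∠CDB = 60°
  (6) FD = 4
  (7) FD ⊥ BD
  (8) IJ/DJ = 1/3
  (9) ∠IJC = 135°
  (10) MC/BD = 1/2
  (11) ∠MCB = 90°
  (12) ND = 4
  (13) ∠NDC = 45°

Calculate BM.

From the given relations: MC = 1/2·BD = 1/2·3 ≈ 1.5.
Step 1: By the law of cosines on triangle BDC: BC² = 3² + 2² − 2·3·2·cos(60°) = 7, so BC = √7.
Step 2: By the law of cosines on triangle BCM: BM² = √7² + 1.5² − 2·√7·1.5·cos(90°) = 9.25, so BM = 1/2·√37.

Therefore, the length of BM = 1/2·√37.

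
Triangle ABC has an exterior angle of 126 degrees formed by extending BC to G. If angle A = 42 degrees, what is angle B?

The exterior angle theorem states that an exterior angle equals the sum of the two non-adjacent interior angles.
So 126 = 42 + angle B, which gives angle B = 126 - 42 = 84 degrees.

84 degrees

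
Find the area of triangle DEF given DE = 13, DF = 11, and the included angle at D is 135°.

Area = (1/2) * DE * DF * sin(D)
Area = (1/2) * 13 * 11 * sin(135°)
Area = (1/2) * 13 * 11 * sqrt(2)/2
Area = 143*sqrt(2)/4

143*sqrt(2)/4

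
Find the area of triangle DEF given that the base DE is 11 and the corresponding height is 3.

Area = (1/2) * base * height
Area = (1/2) * 11 * 3
Area = 33/2

33/2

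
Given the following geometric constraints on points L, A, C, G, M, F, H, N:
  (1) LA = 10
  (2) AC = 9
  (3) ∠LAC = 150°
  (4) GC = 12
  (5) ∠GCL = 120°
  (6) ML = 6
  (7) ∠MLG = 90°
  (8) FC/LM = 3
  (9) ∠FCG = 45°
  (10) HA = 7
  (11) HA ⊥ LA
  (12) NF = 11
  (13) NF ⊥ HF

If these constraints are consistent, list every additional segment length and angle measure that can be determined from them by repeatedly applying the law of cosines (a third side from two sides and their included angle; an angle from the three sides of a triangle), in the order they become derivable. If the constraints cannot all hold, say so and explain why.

The constraints are consistent. Derivable facts, in order:
After 1 step:
- GF ≈ 12.75
- LC ≈ 18.35
- LH = √149
After 2 steps:
- LG ≈ 26.48
- ∠ACL = 15.81°
- ∠AHL = 55.01°
- ∠ALC = 14.19°
- ∠ALH = 34.99°
- ∠CFG = 41.73°
- ∠CGF = 93.27°
After 3 steps:
- GM ≈ 27.15
- ∠CGL = 36.89°
- ∠CLG = 23.11°
After 4 steps:
- ∠GML = 77.23°
- ∠LGM = 12.77°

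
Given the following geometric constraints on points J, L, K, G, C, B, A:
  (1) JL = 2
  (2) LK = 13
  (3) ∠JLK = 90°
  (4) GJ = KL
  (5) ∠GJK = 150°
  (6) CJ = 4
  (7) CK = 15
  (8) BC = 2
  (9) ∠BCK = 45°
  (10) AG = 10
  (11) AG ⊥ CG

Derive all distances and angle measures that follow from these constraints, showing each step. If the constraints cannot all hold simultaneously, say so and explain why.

The constraints are consistent.

From the given relations:
  GJ = KL = 13

Step 1: From JL = 2, LK = 13, and ∠JLK = 90°, by the law of cosines:
  JK² = JL² + LK² - 2·JL·LK·cos(90°) = 4 + 169 - 0 = 173
  JK = √173

Step 2: From KC = 15, CB = 2, and ∠KCB = 45°, by the law of cosines:
  KB² = KC² + CB² - 2·KC·CB·cos(45°) = 225 + 4 - 42.43 = 186.6
  KB ≈ 13.66

Step 3: From KJ = √173, JG = 13, and ∠KJG = 150°, by the law of cosines:
  KG² = KJ² + JG² - 2·KJ·JG·cos(150°) = 173 + 169 + 296.2 = 638.2
  KG ≈ 25.26

Step 4: From JC = 4, JK = √173, CK = 15, by the inverse law of cosines:
  cos(∠CJK) = (JC² + JK² - CK²) / (2·JC·JK)
  ∠CJK = 110.01°

Step 5: From JK = √173, JL = 2, KL = 13, by the inverse law of cosines:
  cos(∠KJL) = (JK² + JL² - KL²) / (2·JK·JL)
  ∠KJL = 81.25°

Step 6: From KB = 13.66, KC = 15, BC = 2, by the inverse law of cosines:
  cos(∠BKC) = (KB² + KC² - BC²) / (2·KB·KC)
  ∠BKC = 5.94°

Step 7: From KC = 15, KJ = √173, CJ = 4, by the inverse law of cosines:
  cos(∠CKJ) = (KC² + KJ² - CJ²) / (2·KC·KJ)
  ∠CKJ = 14.51°

Step 8: From KJ = √173, KL = 13, JL = 2, by the inverse law of cosines:
  cos(∠JKL) = (KJ² + KL² - JL²) / (2·KJ·KL)
  ∠JKL = 8.75°

Step 9: From CJ = 4, CK = 15, JK = √173, by the inverse law of cosines:
  cos(∠JCK) = (CJ² + CK² - JK²) / (2·CJ·CK)
  ∠JCK = 55.48°

Step 10: From BC = 2, BK = 13.66, CK = 15, by the inverse law of cosines:
  cos(∠CBK) = (BC² + BK² - CK²) / (2·BC·BK)
  ∠CBK = 129.06°

Step 11: From KG = 25.26, KJ = √173, GJ = 13, by the inverse law of cosines:
  cos(∠GKJ) = (KG² + KJ² - GJ²) / (2·KG·KJ)
  ∠GKJ = 14.91°

Step 12: From GJ = 13, GK = 25.26, JK = √173, by the inverse law of cosines:
  cos(∠JGK) = (GJ² + GK² - JK²) / (2·GJ·GK)
  ∠JGK = 15.09°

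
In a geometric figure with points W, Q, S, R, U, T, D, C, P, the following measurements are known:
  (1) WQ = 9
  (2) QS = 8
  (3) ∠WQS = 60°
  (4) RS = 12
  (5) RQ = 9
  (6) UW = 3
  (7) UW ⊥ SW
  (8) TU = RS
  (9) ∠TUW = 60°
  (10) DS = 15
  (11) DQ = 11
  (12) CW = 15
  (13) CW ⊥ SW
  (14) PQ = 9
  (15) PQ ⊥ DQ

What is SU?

Step 1: By the law of cosines on triangle SQW: SW² = 8² + 9² − 2·8·9·cos(60°) = 73, so SW = √73.
Step 2: By the law of cosines on triangle SWU: SU² = √73² + 3² − 2·√73·3·cos(90°) = 82, so SU = √82.

Therefore, the length of SU = √82.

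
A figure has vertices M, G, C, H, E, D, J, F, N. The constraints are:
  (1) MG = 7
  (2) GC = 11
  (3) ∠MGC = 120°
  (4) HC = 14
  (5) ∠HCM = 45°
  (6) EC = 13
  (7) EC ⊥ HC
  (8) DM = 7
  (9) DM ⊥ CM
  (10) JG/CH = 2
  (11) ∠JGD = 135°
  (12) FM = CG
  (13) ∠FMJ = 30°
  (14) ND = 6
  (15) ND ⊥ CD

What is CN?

Step 1: By the law of cosines on triangle CGM: CM² = 11² + 7² − 2·11·7·cos(120°) = 247, so CM ≈ 15.72.
Step 2: By the law of cosines on triangle CMD: CD² = 15.72² + 7² − 2·15.72·7·cos(90°) = 296, so CD = 2·√74.
Step 3: By the law of cosines on triangle CDN: CN² = (2·√74)² + 6² − 2·2·√74·6·cos(90°) = 332, so CN = 2·√83.

Therefore, the length of CN = 2·√83.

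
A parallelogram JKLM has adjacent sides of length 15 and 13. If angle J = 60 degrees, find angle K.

Opposite sides of a parallelogram are parallel, so consecutive angles form co-interior angles on a transversal.
Co-interior angles sum to 180°, giving angle K = 180 - 60 = 120 degrees.

120 degrees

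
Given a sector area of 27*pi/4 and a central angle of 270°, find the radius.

The sector covers 270°/360° = 3/4 of the full circle.
Full circle area = 27*pi/4 / 3/4 = 9*pi.
Since full area = πr², we get r² = 9*pi/π = 9, so r = 3.

3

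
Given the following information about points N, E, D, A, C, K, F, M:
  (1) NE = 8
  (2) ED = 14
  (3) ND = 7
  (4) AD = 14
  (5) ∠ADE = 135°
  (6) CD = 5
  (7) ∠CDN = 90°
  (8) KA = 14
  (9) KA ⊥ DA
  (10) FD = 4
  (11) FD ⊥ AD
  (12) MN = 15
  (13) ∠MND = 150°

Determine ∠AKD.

Step 1: By the law of cosines on triangle KAD: KD² = 14² + 14² − 2·14·14·cos(90°) = 392, so KD = 14·√2.
Step 2: By the inverse law of cosines on triangle AKD: cos(∠AKD) = (14² + (14·√2)² − 14²) / (2·14·14·√2) = 392/554.37 = 0.7071, so ∠AKD = 45°.

Therefore, the measure of angle ∠AKD = 45°.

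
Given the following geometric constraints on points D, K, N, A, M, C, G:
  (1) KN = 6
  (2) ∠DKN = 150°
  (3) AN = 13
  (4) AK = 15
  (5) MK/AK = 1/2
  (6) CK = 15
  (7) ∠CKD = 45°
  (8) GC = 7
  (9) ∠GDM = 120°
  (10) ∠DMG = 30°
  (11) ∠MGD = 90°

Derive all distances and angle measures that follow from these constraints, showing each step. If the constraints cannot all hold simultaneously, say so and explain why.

These constraints are not satisfiable: (9), (10) and (11) are the three interior angles of triangle GDM, which must sum to 180°, but 120° + 30° + 90° = 240°. No planar figure meets all of them, so nothing further can be derived.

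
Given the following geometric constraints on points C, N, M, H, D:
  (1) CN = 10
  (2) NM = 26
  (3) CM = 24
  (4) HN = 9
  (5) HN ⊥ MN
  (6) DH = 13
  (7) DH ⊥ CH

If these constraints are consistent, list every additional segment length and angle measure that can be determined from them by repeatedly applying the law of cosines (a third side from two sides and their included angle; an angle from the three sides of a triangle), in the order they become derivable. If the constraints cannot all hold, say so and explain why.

The constraints are consistent. Derivable facts, in order:
After 1 step:
- MH ≈ 27.51
- ∠CMN = 22.62°
- ∠CNM = 67.38°
- ∠MCN = 90°
After 2 steps:
- ∠HMN = 19.09°
- ∠MHN = 70.91°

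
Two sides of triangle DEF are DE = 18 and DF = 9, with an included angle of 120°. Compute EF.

By the law of cosines: EF^2 = DE^2 + DF^2 - 2*DE*DF*cos(D)
EF^2 = 18^2 + 9^2 - 2*18*9*cos(120°)
EF^2 = 324 + 81 - 324*(-1/2)
EF^2 = 567
EF = 9*sqrt(7)

9*sqrt(7)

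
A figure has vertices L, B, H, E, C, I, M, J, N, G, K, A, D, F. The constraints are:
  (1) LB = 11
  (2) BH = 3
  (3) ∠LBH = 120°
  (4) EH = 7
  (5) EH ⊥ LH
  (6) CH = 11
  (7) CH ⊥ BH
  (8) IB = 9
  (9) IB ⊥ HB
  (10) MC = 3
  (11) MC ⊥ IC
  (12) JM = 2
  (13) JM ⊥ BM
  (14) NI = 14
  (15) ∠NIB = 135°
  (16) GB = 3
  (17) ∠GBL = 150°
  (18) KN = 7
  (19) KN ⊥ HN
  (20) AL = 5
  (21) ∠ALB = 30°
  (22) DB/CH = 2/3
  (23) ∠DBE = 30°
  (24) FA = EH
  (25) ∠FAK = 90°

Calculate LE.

Step 1: By the law of cosines on triangle LBH: LH² = 11² + 3² − 2·11·3·cos(120°) = 163, so LH = √163.
Step 2: By the law of cosines on triangle LHE: LE² = √163² + 7² − 2·√163·7·cos(90°) = 212, so LE = 2·√53.

Therefore, the length of LE = 2·√53.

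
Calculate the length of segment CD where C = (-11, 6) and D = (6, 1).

d = sqrt((17)^2 + (-5)^2) = sqrt(314)

sqrt(314)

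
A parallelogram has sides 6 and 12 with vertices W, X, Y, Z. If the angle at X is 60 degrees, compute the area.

The area of a parallelogram equals the product of two adjacent sides times the sine of the included angle.
This is because the height equals 12 * sin(60°) = 6*sqrt(3).
Area = 6 * 6*sqrt(3) = 36*sqrt(3)

36*sqrt(3)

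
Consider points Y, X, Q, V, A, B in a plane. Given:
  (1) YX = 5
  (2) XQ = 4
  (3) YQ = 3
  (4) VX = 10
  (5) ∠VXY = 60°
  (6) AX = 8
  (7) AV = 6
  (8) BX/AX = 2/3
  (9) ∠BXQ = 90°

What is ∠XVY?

Step 1: By the law of cosines on triangle VXY: VY² = 10² + 5² − 2·10·5·cos(60°) = 75, so VY = 5·√3.
Step 2: By the inverse law of cosines on triangle XVY: cos(∠XVY) = (10² + (5·√3)² − 5²) / (2·10·5·√3) = 150/173.21 = 0.866, so ∠XVY = 30°.

Therefore, the measure of angle ∠XVY = 30°.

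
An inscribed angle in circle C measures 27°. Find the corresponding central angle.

The inscribed angle theorem states that a central angle is always twice any inscribed angle that subtends the same arc.
Since the inscribed angle is 27°, the central angle = 2 × 27° = 54°.

54°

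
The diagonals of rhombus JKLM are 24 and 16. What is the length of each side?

In a rhombus, the diagonals bisect each other perpendicularly, creating four congruent right triangles.
Each triangle has legs 12 (half of 24) and 8 (half of 16).
The hypotenuse of each right triangle is a side of the rhombus:
side = sqrt(12^2 + 8^2) = sqrt(208) = 4*sqrt(13)

4*sqrt(13)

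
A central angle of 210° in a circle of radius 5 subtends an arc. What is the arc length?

The full circumference is 2πr = 2π(5) = 10*pi.
The arc spans 210° out of 360°, which is a fraction of 7/12.
Arc length = 10*pi × 7/12 = 35*pi/6.

35*pi/6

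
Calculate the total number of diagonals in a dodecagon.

Each of the 12 vertices connects to 9 non-adjacent vertices via diagonals.
Total connections = 12 × 9 = 108, but each diagonal is counted twice.
Number of diagonals = 108 / 2 = 54.

54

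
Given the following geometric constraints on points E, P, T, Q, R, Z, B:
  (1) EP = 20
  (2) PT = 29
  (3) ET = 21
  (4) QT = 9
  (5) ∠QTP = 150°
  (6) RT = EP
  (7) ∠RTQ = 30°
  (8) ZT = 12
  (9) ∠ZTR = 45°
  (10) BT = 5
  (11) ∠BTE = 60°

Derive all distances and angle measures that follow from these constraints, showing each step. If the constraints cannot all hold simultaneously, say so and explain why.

The constraints are consistent.

From the given relations:
  RT = EP = 20

Step 1: From ET = 21, TB = 5, and ∠ETB = 60°, by the law of cosines:
  EB² = ET² + TB² - 2·ET·TB·cos(60°) = 441 + 25 - 105 = 361
  EB = 19

Step 2: From PT = 29, TQ = 9, and ∠PTQ = 150°, by the law of cosines:
  PQ² = PT² + TQ² - 2·PT·TQ·cos(150°) = 841 + 81 + 452.1 = 1374
  PQ ≈ 37.07

Step 3: From QT = 9, TR = 20, and ∠QTR = 30°, by the law of cosines:
  QR² = QT² + TR² - 2·QT·TR·cos(30°) = 81 + 400 - 311.8 = 169.2
  QR ≈ 13.01

Step 4: From RT = 20, TZ = 12, and ∠RTZ = 45°, by the law of cosines:
  RZ² = RT² + TZ² - 2·RT·TZ·cos(45°) = 400 + 144 - 339.4 = 204.6
  RZ ≈ 14.3

Step 5: From EP = 20, ET = 21, PT = 29, by the inverse law of cosines:
  cos(∠PET) = (EP² + ET² - PT²) / (2·EP·ET)
  ∠PET = 90°

Step 6: From PE = 20, PT = 29, ET = 21, by the inverse law of cosines:
  cos(∠EPT) = (PE² + PT² - ET²) / (2·PE·PT)
  ∠EPT = 46.4°

Step 7: From TE = 21, TP = 29, EP = 20, by the inverse law of cosines:
  cos(∠ETP) = (TE² + TP² - EP²) / (2·TE·TP)
  ∠ETP = 43.6°

Step 8: From EB = 19, ET = 21, BT = 5, by the inverse law of cosines:
  cos(∠BET) = (EB² + ET² - BT²) / (2·EB·ET)
  ∠BET = 13.17°

Step 9: From PQ = 37.07, PT = 29, QT = 9, by the inverse law of cosines:
  cos(∠QPT) = (PQ² + PT² - QT²) / (2·PQ·PT)
  ∠QPT = 6.97°

Step 10: From QP = 37.07, QT = 9, PT = 29, by the inverse law of cosines:
  cos(∠PQT) = (QP² + QT² - PT²) / (2·QP·QT)
  ∠PQT = 23.03°

Step 11: From QR = 13.01, QT = 9, RT = 20, by the inverse law of cosines:
  cos(∠RQT) = (QR² + QT² - RT²) / (2·QR·QT)
  ∠RQT = 129.76°

Step 12: From RQ = 13.01, RT = 20, QT = 9, by the inverse law of cosines:
  cos(∠QRT) = (RQ² + RT² - QT²) / (2·RQ·RT)
  ∠QRT = 20.24°

Step 13: From RT = 20, RZ = 14.3, TZ = 12, by the inverse law of cosines:
  cos(∠TRZ) = (RT² + RZ² - TZ²) / (2·RT·RZ)
  ∠TRZ = 36.39°

Step 14: From ZR = 14.3, ZT = 12, RT = 20, by the inverse law of cosines:
  cos(∠RZT) = (ZR² + ZT² - RT²) / (2·ZR·ZT)
  ∠RZT = 98.61°

Step 15: From BE = 19, BT = 5, ET = 21, by the inverse law of cosines:
  cos(∠EBT) = (BE² + BT² - ET²) / (2·BE·BT)
  ∠EBT = 106.83°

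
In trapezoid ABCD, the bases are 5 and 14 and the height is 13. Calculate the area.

Area = (5 + 14) * 13 / 2 = 247 / 2 = 247/2

247/2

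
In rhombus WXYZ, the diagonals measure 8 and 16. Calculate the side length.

In a rhombus, the diagonals bisect each other perpendicularly, creating four congruent right triangles.
Each triangle has legs 4 (half of 8) and 8 (half of 16).
The hypotenuse of each right triangle is a side of the rhombus:
side = sqrt(4^2 + 8^2) = sqrt(80) = 4*sqrt(5)

4*sqrt(5)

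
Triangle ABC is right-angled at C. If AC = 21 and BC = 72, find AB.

By the Pythagorean theorem: AB^2 = AC^2 + BC^2
AB^2 = 21^2 + 72^2 = 441 + 5184 = 5625
AB = sqrt(5625) = 75

75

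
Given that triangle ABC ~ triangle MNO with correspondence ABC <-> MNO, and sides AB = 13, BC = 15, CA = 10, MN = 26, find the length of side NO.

k = 26/13 = 2. NO = 2 * 15 = 30.

30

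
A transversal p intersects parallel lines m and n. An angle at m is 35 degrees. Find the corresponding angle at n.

When a transversal crosses parallel lines, angles in the same position at each intersection are called corresponding angles.
These are always equal, so the answer is 35 degrees.

35 degrees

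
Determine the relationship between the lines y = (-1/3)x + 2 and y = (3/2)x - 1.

Slope of line 1: m1 = -1/3
Slope of line 2: m2 = 3/2
m1 != m2 (-1/3 != 3/2), so not parallel.
m1 * m2 = (-1/3) * (3/2) = -1/2 != -1, so not perpendicular.
The lines are neither parallel nor perpendicular.

Neither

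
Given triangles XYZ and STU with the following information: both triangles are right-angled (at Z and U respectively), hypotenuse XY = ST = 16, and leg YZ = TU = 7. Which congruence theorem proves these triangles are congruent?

The given information matches HL: The hypotenuse and one leg of two right triangles are equal (Hypotenuse-Leg).

HL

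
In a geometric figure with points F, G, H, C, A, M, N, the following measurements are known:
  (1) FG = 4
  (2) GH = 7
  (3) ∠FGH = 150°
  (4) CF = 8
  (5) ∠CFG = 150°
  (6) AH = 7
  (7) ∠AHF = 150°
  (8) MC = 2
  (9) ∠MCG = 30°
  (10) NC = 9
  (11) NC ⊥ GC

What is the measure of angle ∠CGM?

Step 1: By the law of cosines on triangle GFC: GC² = 4² + 8² − 2·4·8·cos(150°) = 135.43, so GC ≈ 11.64.
Step 2: By the law of cosines on triangle GCM: GM² = 11.64² + 2² − 2·11.64·2·cos(30°) = 99.11, so GM ≈ 9.96.
Step 3: By the inverse law of cosines on triangle CGM: cos(∠CGM) = (11.64² + 9.96² − 2²) / (2·11.64·9.96) = 230.54/231.71 = 0.9949, so ∠CGM = 5.76°.

Therefore, the measure of angle ∠CGM = 5.76°.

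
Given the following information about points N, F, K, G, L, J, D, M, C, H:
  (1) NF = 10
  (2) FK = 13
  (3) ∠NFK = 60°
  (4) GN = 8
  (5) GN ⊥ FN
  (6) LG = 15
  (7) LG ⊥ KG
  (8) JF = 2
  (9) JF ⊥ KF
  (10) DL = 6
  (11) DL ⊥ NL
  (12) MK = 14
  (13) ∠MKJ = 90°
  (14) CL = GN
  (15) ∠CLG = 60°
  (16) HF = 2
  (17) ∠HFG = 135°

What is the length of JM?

Step 1: By the law of cosines on triangle JFK: JK² = 2² + 13² − 2·2·13·cos(90°) = 173, so JK = √173.
Step 2: By the law of cosines on triangle JKM: JM² = √173² + 14² − 2·√173·14·cos(90°) = 369, so JM = 3·√41.

Therefore, the length of JM = 3·√41.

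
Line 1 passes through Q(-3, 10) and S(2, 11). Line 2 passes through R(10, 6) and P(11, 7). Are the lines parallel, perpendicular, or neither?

Slope of line 1: m1 = (11 - 10)/(2 - -3) = 1/5 = 1/5
Slope of line 2: m2 = (7 - 6)/(11 - 10) = 1/1 = 1
m1 != m2 (1/5 != 1), so not parallel.
m1 * m2 = (1/5) * (1) = 1/5 != -1, so not perpendicular.
The lines are neither parallel nor perpendicular.

Neither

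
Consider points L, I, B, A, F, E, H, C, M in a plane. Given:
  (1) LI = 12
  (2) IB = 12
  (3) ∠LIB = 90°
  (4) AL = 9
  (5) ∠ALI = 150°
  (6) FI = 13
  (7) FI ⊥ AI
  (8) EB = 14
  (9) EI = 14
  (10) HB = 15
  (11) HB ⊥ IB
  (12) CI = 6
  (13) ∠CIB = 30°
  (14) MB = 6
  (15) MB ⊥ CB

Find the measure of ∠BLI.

Step 1: By the law of cosines on triangle LIB: LB² = 12² + 12² − 2·12·12·cos(90°) = 288, so LB = 12·√2.
Step 2: By the inverse law of cosines on triangle BLI: cos(∠BLI) = ((12·√2)² + 12² − 12²) / (2·12·√2·12) = 288/407.29 = 0.7071, so ∠BLI = 45°.

Therefore, the measure of angle ∠BLI = 45°.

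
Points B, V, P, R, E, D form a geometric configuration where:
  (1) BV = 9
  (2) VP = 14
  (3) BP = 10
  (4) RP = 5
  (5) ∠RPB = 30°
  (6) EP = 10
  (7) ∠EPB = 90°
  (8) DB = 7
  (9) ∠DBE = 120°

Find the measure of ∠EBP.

Step 1: By the law of cosines on triangle BPE: BE² = 10² + 10² − 2·10·10·cos(90°) = 200, so BE = 10·√2.
Step 2: By the inverse law of cosines on triangle EBP: cos(∠EBP) = ((10·√2)² + 10² − 10²) / (2·10·√2·10) = 200/282.84 = 0.7071, so ∠EBP = 45°.

Therefore, the measure of angle ∠EBP = 45°.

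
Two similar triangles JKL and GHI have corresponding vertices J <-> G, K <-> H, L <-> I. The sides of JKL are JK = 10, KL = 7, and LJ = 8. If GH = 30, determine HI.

Since the triangles are similar, the ratio of corresponding sides is constant.
Scale factor k = GH / JK = 30 / 10 = 3
HI = k * KL = 3 * 7 = 21

21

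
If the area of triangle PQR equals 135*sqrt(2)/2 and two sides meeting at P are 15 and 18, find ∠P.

From the SAS area formula Area = (1/2)ab sin(C), rearranging gives sin(C) = 2*Area/(ab).
sin(C) = 2 * 135*sqrt(2)/2 / (270) = sqrt(2)/2.
Therefore C = arcsin(sqrt(2)/2) = 45°.
Since sin(180° - C) = sin(C), the obtuse angle 135° gives the same area, so C = 45° or C = 135°.

45° or 135°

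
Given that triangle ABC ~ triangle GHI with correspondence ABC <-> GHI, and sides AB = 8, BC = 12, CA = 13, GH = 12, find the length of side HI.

k = 12/8 = 3/2. HI = 3/2 * 12 = 18.

18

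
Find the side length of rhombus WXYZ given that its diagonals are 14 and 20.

Half-diagonals are 7 and 10. side = sqrt(7^2 + 10^2) = sqrt(149)

sqrt(149)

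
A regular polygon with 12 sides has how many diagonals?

Total line segments between 12 vertices = C(12,2) = 66.
Subtract the 12 sides: 66 - 12 = 54 diagonals.

54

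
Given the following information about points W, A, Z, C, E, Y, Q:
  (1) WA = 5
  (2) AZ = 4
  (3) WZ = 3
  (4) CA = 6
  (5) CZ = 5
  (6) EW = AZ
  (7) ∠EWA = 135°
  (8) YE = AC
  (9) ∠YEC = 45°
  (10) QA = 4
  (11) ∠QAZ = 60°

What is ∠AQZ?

Step 1: By the law of cosines on triangle QAZ: QZ² = 4² + 4² − 2·4·4·cos(60°) = 16, so QZ = 4.
Step 2: By the inverse law of cosines on triangle AQZ: cos(∠AQZ) = (4² + 4² − 4²) / (2·4·4) = 16/32 = 0.5, so ∠AQZ = 60°.

Therefore, the measure of angle ∠AQZ = 60°.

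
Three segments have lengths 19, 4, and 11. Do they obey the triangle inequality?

No.
The triangle inequality is violated: 4 + 11 = 15 ≤ 19.
These lengths cannot form a triangle.

No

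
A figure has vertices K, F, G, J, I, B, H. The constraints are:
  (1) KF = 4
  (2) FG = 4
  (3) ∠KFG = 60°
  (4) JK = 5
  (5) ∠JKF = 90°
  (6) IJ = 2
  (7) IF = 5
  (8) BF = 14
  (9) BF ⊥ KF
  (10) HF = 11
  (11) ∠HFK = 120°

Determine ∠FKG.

Step 1: By the law of cosines on triangle KFG: KG² = 4² + 4² − 2·4·4·cos(60°) = 16, so KG = 4.
Step 2: By the inverse law of cosines on triangle FKG: cos(∠FKG) = (4² + 4² − 4²) / (2·4·4) = 16/32 = 0.5, so ∠FKG = 60°.

Therefore, the measure of angle ∠FKG = 60°.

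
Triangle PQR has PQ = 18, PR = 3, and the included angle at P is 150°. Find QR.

By the law of cosines: QR^2 = PQ^2 + PR^2 - 2*PQ*PR*cos(P)
QR^2 = 18^2 + 3^2 - 2*18*3*cos(150°)
QR^2 = 324 + 9 - 108*(-sqrt(3)/2)
QR^2 = 54*sqrt(3) + 333
QR = 3*sqrt(6*sqrt(3) + 37)

3*sqrt(6*sqrt(3) + 37)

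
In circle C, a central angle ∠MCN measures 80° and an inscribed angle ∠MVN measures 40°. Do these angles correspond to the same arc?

By the inscribed angle theorem, if both angles subtend the same arc, the inscribed angle must be half the central angle.
Half of 80° = 40°, which equals the given inscribed angle of 40°.
Therefore, yes, they correspond to the same arc.

Yes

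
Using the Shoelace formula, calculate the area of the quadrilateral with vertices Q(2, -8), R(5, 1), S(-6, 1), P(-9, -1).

Using the Shoelace formula for a quadrilateral (vertices in order):
Area = (1/2)|sum of (x_i * y_(i+1) - x_(i+1) * y_i)|
Terms: (2*1 - 5*-8) = 42, (5*1 - -6*1) = 11, (-6*-1 - -9*1) = 15, (-9*-8 - 2*-1) = 74
Sum = 142
Area = (1/2)(142) = 71

71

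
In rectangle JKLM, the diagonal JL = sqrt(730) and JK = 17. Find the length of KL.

The diagonal of a rectangle forms a right triangle with the two sides.
Rearranging the Pythagorean theorem: missing side = sqrt(d^2 - known^2).
= sqrt(730 - 289) = sqrt(441) = 21.

21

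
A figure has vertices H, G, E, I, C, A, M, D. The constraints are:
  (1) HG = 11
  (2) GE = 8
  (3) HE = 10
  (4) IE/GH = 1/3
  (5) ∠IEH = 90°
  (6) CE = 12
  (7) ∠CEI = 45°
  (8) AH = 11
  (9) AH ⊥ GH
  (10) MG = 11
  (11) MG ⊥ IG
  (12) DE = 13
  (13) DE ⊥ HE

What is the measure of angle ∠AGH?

Step 1: By the law of cosines on triangle GHA: GA² = 11² + 11² − 2·11·11·cos(90°) = 242, so GA = 11·√2.
Step 2: By the inverse law of cosines on triangle AGH: cos(∠AGH) = ((11·√2)² + 11² − 11²) / (2·11·√2·11) = 242/342.24 = 0.7071, so ∠AGH = 45°.

Therefore, the measure of angle ∠AGH = 45°.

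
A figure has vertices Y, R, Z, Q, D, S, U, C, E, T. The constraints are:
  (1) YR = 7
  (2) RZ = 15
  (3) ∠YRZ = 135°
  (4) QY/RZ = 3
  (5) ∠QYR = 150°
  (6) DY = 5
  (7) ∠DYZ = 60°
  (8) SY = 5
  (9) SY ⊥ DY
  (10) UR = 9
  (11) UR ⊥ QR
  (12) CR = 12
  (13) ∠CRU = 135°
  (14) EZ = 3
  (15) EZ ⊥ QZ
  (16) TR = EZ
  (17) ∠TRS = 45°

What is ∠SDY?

Step 1: By the law of cosines on triangle DYS: DS² = 5² + 5² − 2·5·5·cos(90°) = 50, so DS = 5·√2.
Step 2: By the inverse law of cosines on triangle SDY: cos(∠SDY) = ((5·√2)² + 5² − 5²) / (2·5·√2·5) = 50/70.71 = 0.7071, so ∠SDY = 45°.

Therefore, the measure of angle ∠SDY = 45°.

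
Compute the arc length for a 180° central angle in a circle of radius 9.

The full circumference is 2πr = 2π(9) = 18*pi.
The arc spans 180° out of 360°, which is a fraction of 1/2.
Arc length = 18*pi × 1/2 = 9*pi.

9*pi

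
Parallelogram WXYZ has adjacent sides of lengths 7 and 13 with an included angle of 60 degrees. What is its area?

Area = 7 * 13 * sin(60°) = 91 * sqrt(3)/2 = 91*sqrt(3)/2

91*sqrt(3)/2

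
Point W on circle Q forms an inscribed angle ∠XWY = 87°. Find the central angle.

By the inscribed angle theorem, the central angle is twice the inscribed angle.
Central angle = 2 × 87° = 174°

174°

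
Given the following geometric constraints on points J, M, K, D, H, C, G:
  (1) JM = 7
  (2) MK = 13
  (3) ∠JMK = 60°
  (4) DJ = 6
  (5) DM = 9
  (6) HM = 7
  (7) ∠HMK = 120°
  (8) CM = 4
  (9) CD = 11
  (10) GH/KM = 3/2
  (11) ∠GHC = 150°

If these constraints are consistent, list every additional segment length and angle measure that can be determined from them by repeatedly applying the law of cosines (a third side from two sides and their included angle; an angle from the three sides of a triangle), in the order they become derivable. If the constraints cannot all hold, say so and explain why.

The constraints are consistent. Derivable facts, in order:
After 1 step:
- JK = √127
- KH ≈ 17.58
- ∠CDM = 20.05°
- ∠CMD = 109.47°
- ∠DCM = 50.48°
- ∠DJM = 87.27°
- ∠DMJ = 41.75°
- ∠JDM = 50.98°
After 2 steps:
- ∠HKM = 20.17°
- ∠JKM = 32.54°
- ∠KHM = 39.83°
- ∠KJM = 87.46°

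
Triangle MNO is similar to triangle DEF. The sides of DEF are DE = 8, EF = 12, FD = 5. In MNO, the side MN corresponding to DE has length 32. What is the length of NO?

Similar triangles have proportional sides. Setting up the proportion:
MN / DE = NO / EF
32 / 8 = NO / 12
NO = 12 * 32 / 8 = 48.

48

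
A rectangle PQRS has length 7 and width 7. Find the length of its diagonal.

d = sqrt(7^2 + 7^2) = sqrt(98) = 7*sqrt(2)

7*sqrt(2)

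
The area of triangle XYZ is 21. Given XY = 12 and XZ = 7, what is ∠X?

Area = (1/2) * a * b * sin(C)
sin(C) = 2 * Area / (a * b)
sin(C) = 2 * 21 / (12 * 7)
sin(C) = 1/2
C = arcsin(1/2) = 30°
Since sin(180° - C) = sin(C), the obtuse angle 150° gives the same area, so C = 30° or C = 150°.

30° or 150°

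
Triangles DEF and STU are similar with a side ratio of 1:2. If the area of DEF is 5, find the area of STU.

For similar figures, the area ratio equals the square of the side ratio.
Side ratio (DEF to STU) = 1:2, so area ratio = 1^2:2^2 = 1:4.
If the area of DEF is 5, then the area of STU = 5 * (4/1) = 20.

20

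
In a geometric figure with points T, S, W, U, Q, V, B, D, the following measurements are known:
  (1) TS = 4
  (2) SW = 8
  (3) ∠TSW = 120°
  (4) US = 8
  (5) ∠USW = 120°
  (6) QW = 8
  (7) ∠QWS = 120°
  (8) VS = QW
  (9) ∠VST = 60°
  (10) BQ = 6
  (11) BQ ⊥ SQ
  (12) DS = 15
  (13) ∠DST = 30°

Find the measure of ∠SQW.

Step 1: By the law of cosines on triangle QWS: QS² = 8² + 8² − 2·8·8·cos(120°) = 192, so QS = 8·√3.
Step 2: By the inverse law of cosines on triangle SQW: cos(∠SQW) = ((8·√3)² + 8² − 8²) / (2·8·√3·8) = 192/221.7 = 0.866, so ∠SQW = 30°.

Therefore, the measure of angle ∠SQW = 30°.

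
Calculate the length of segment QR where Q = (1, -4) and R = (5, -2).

d = sqrt((5 - 1)^2 + (-2 - -4)^2)
d = sqrt(4^2 + 2^2)
d = sqrt(16 + 4)
d = sqrt(20) = 2*sqrt(5)

2*sqrt(5)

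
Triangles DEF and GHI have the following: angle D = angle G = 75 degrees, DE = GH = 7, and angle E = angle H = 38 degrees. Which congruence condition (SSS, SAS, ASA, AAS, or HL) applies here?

The given information provides:
angle D = angle G = 75 degrees, DE = GH = 7, and angle E = angle H = 38 degrees
This matches the ASA congruence theorem.
Two pairs of corresponding angles and the included side are equal (Angle-Side-Angle).

ASA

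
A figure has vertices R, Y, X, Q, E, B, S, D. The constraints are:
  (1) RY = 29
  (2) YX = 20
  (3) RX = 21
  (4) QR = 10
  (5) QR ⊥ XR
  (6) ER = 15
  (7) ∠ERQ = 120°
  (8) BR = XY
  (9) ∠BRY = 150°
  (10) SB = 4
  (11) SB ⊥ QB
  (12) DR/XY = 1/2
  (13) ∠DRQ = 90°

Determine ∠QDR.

From the given relations: DR = 1/2·XY = 1/2·20 = 10.
Step 1: By the law of cosines on triangle DRQ: DQ² = 10² + 10² − 2·10·10·cos(90°) = 200, so DQ = 10·√2.
Step 2: By the inverse law of cosines on triangle QDR: cos(∠QDR) = ((10·√2)² + 10² − 10²) / (2·10·√2·10) = 200/282.84 = 0.7071, so ∠QDR = 45°.

Therefore, the measure of angle ∠QDR = 45°.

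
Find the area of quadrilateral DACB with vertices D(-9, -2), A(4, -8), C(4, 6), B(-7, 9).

Shoelace: sum of cross terms = 309, Area = (1/2)|309| = 309/2

309/2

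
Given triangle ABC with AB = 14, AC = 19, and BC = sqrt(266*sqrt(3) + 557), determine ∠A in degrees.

cos(A) = (14² + 19² - (sqrt(266*sqrt(3) + 557))²) / (2 × 14 × 19) = -sqrt(3)/2, so A = arccos(-sqrt(3)/2) = 150°.

150°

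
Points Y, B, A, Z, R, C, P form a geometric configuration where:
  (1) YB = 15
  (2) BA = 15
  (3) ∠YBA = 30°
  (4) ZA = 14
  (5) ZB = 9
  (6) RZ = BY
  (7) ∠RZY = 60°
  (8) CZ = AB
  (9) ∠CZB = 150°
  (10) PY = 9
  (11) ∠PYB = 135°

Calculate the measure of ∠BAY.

Step 1: By the law of cosines on triangle ABY: AY² = 15² + 15² − 2·15·15·cos(30°) = 60.29, so AY ≈ 7.76.
Step 2: By the inverse law of cosines on triangle BAY: cos(∠BAY) = (15² + 7.76² − 15²) / (2·15·7.76) = 60.29/232.94 = 0.2588, so ∠BAY = 75°.

Therefore, the measure of angle ∠BAY = 75°.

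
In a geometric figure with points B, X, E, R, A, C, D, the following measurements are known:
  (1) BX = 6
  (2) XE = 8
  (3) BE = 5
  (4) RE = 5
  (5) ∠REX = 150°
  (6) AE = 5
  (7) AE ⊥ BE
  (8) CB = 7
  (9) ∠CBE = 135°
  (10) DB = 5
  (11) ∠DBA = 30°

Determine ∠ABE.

Step 1: By the law of cosines on triangle BEA: BA² = 5² + 5² − 2·5·5·cos(90°) = 50, so BA = 5·√2.
Step 2: By the inverse law of cosines on triangle ABE: cos(∠ABE) = ((5·√2)² + 5² − 5²) / (2·5·√2·5) = 50/70.71 = 0.7071, so ∠ABE = 45°.

Therefore, the measure of angle ∠ABE = 45°.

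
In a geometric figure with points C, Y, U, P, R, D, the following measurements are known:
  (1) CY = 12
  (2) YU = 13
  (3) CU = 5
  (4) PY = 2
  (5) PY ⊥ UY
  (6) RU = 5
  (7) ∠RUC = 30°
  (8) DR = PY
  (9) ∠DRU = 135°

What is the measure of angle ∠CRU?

Step 1: By the law of cosines on triangle RUC: RC² = 5² + 5² − 2·5·5·cos(30°) = 6.7, so RC ≈ 2.59.
Step 2: By the inverse law of cosines on triangle CRU: cos(∠CRU) = (2.59² + 5² − 5²) / (2·2.59·5) = 6.7/25.88 = 0.2588, so ∠CRU = 75°.

Therefore, the measure of angle ∠CRU = 75°.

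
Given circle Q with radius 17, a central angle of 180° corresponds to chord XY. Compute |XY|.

Chord length = 2r sin(θ/2)
= 2 × 17 × sin(180°/2)
= 2 × 17 × sin(90°)
= 34

34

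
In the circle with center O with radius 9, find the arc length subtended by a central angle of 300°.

The full circumference is 2πr = 2π(9) = 18*pi.
The arc spans 300° out of 360°, which is a fraction of 5/6.
Arc length = 18*pi × 5/6 = 15*pi.

15*pi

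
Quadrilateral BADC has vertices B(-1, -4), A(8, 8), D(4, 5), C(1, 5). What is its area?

Using the Shoelace formula for a quadrilateral (vertices in order):
Area = (1/2)|sum of (x_i * y_(i+1) - x_(i+1) * y_i)|
Terms: (-1*8 - 8*-4) = 24, (8*5 - 4*8) = 8, (4*5 - 1*5) = 15, (1*-4 - -1*5) = 1
Sum = 48
Area = (1/2)(48) = 24

24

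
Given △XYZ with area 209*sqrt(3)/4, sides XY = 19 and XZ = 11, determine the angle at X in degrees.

Area = (1/2) * a * b * sin(C)
sin(C) = 2 * Area / (a * b)
sin(C) = 2 * 209*sqrt(3)/4 / (19 * 11)
sin(C) = sqrt(3)/2
C = arcsin(sqrt(3)/2) = 60°
Since sin(180° - C) = sin(C), the obtuse angle 120° gives the same area, so C = 60° or C = 120°.

60° or 120°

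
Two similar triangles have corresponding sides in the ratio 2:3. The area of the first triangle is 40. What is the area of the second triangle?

For similar figures, the area ratio equals the square of the side ratio.
Side ratio (the first triangle to the second triangle) = 2:3, so area ratio = 2^2:3^2 = 4:9.
If the area of the first triangle is 40, then the area of the second triangle = 40 * (9/4) = 90.

90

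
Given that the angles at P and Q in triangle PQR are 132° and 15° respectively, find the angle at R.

angle R = 180 - 132 - 15 = 33 degrees.

33 degrees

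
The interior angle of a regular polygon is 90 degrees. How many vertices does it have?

Exterior angle = 180 - 90 = 90. n = 360 / 90 = 4.

4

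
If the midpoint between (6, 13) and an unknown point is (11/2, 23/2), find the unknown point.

Using the midpoint formula: M = ((x1 + x2)/2, (y1 + y2)/2)
We know M = (11/2, 23/2) and Q = (6, 13)
For x: 11/2 = (6 + x2)/2, so x2 = 2*11/2 - 6 = 5
For y: 23/2 = (13 + y2)/2, so y2 = 2*23/2 - 13 = 10
P = (5, 10)

(5, 10)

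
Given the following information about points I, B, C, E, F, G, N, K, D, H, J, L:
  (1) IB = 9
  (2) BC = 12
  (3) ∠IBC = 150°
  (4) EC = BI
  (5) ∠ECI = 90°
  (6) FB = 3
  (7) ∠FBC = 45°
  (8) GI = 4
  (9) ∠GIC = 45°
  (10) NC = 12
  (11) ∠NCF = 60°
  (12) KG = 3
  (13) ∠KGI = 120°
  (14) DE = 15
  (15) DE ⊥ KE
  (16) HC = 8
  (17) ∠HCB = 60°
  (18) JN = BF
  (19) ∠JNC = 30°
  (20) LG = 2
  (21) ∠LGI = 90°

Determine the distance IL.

Step 1: By the law of cosines on triangle IGL: IL² = 4² + 2² − 2·4·2·cos(90°) = 20, so IL = 2·√5.

Therefore, the length of IL = 2·√5.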